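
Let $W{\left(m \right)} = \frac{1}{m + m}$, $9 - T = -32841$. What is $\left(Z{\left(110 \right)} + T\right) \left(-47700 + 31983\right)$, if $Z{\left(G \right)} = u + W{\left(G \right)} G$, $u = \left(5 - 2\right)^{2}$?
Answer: $- \frac{1032905523}{2} \approx -5.1645 \cdot 10^{8}$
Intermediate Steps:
$T = 32850$ ($T = 9 - -32841 = 9 + 32841 = 32850$)
$W{\left(m \right)} = \frac{1}{2 m}$
$u = 9$ ($u = 3^{2} = 9$)
$Z{\left(G \right)} = \frac{19}{2}$ ($Z{\left(G \right)} = 9 + \frac{1}{2 G} G = 9 + \frac{1}{2} = \frac{19}{2}$)
$\left(Z{\left(110 \right)} + T\right) \left(-47700 + 31983\right) = \left(\frac{19}{2} + 32850\right) \left(-47700 + 31983\right) = \frac{65719}{2} \left(-15717\right) = - \frac{1032905523}{2}$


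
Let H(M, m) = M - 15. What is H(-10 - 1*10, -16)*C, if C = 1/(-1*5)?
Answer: 7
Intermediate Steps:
H(M, m) = -15 + M
C = -1/5 (C = 1/(-5) = -1/5 ≈ -0.20000)
H(-10 - 1*10, -16)*C = (-15 + (-10 - 1*10))*(-1/5) = (-15 + (-10 - 10))*(-1/5) = (-15 - 20)*(-1/5) = -35*(-1/5) = 7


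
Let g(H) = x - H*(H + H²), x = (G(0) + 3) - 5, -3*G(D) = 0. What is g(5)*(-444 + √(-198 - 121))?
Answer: 67488 - 152*I*√319 ≈ 67488.0 - 2714.8*I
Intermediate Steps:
G(D) = 0 (G(D) = -⅓*0 = 0)
x = -2 (x = (0 + 3) - 5 = 3 - 5 = -2)
g(H) = -2 - H*(H + H²)
g(5)*(-444 + √(-198 - 121)) = (-2 - 1*5² - 1*5³)*(-444 + √(-198 - 121)) = (-2 - 1*25 - 1*125)*(-444 + √(-319)) = (-2 - 25 - 125)*(-444 + I*√319) = -152*(-444 + I*√319) = 67488 - 152*I*√319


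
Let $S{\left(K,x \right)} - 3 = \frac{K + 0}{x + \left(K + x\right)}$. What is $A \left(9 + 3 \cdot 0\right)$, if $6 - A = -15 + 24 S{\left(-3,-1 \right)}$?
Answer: $- \frac{2943}{5} \approx -588.6$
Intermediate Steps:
$S{\left(K,x \right)} = 3 + \frac{K}{K + 2 x}$ ($S{\left(K,x \right)} = 3 + \frac{K + 0}{x + \left(K + x\right)} = 3 + \frac{K}{K + 2 x}$)
$A = - \frac{327}{5}$ ($A = 6 - \left(-15 + 24 \frac{2 \left(2 \left(-3\right) + 3 \left(-1\right)\right)}{-3 + 2 \left(-1\right)}\right) = 6 - \left(-15 + 24 \frac{2 \left(-6 - 3\right)}{-3 - 2}\right) = 6 - \left(-15 + 24 \cdot 2 \frac{1}{-5} \left(-9\right)\right) = 6 - \left(-15 + 24 \cdot 2 \left(- \frac{1}{5}\right) \left(-9\right)\right) = 6 - \left(-15 + 24 \cdot \frac{18}{5}\right) = 6 - \left(-15 + \frac{432}{5}\right) = 6 - \frac{357}{5} = - \frac{327}{5} \approx -65.4$)
$A \left(9 + 3 \cdot 0\right) = - \frac{327 \left(9 + 3 \cdot 0\right)}{5} = - \frac{327 \left(9 + 0\right)}{5} = \left(- \frac{327}{5}\right) 9 = - \frac{2943}{5}$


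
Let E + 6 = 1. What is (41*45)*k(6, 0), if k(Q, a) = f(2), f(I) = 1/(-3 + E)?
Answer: -1845/8 ≈ -230.63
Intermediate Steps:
E = -5 (E = -6 + 1 = -5)
f(I) = -⅛ (f(I) = 1/(-3 - 5) = 1/(-8) = -⅛)
k(Q, a) = -⅛
(41*45)*k(6, 0) = (41*45)*(-⅛) = 1845*(-⅛) = -1845/8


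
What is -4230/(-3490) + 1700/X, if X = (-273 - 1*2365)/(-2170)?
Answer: 644288437/460331 ≈ 1399.6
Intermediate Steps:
X = 1319/1085 (X = (-273 - 2365)*(-1/2170) = -2638*(-1/2170) = 1319/1085 ≈ 1.2157)
-4230/(-3490) + 1700/X = -4230/(-3490) + 1700/(1319/1085) = -4230*(-1/3490) + 1700*(1085/1319) = 423/349 + 1844500/1319 = 644288437/460331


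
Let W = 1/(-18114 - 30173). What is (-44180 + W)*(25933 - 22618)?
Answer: -7071954676215/48287 ≈ -1.4646e+8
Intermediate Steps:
W = -1/48287 (W = 1/(-48287) = -1/48287 ≈ -2.0709e-5)
(-44180 + W)*(25933 - 22618) = (-44180 - 1/48287)*(25933 - 22618) = -2133319661/48287*3315 = -7071954676215/48287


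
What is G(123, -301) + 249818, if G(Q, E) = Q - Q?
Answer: 249818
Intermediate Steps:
G(Q, E) = 0
G(123, -301) + 249818 = 0 + 249818 = 249818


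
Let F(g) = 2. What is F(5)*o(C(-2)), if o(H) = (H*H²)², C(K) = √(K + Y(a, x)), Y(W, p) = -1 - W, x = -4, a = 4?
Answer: -686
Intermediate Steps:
C(K) = √(-5 + K) (C(K) = √(K + (-1 - 1*4)) = √(K + (-1 - 4)) = √(K - 5) = √(-5 + K))
o(H) = H⁶ (o(H) = (H³)² = H⁶)
F(5)*o(C(-2)) = 2*(√(-5 - 2))⁶ = 2*(√(-7))⁶ = 2*(I*√7)⁶ = 2*(-343) = -686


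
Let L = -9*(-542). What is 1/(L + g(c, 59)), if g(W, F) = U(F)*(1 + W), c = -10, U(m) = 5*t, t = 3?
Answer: 1/4743 ≈ 0.00021084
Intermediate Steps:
U(m) = 15 (U(m) = 5*3 = 15)
g(W, F) = 15 + 15*W (g(W, F) = 15*(1 + W) = 15 + 15*W)
L = 4878
1/(L + g(c, 59)) = 1/(4878 + (15 + 15*(-10))) = 1/(4878 + (15 - 150)) = 1/(4878 - 135) = 1/4743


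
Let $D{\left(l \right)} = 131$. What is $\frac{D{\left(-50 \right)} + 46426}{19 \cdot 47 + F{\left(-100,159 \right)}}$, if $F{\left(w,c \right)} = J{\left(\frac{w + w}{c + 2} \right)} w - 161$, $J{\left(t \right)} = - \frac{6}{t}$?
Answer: $\frac{15519}{83} \approx 186.98$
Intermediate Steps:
$F{\left(w,c \right)} = -167 - 3 c$ ($F{\left(w,c \right)} = - \frac{6}{\left(w + w\right) \frac{1}{c + 2}} w - 161 = - \frac{6}{2 w \frac{1}{2 + c}} w - 161 = - 6 \frac{2 + c}{2 w} w - 161 = - \frac{3 \left(2 + c\right)}{w} w - 161 = \left(-6 - 3 c\right) - 161 = -167 - 3 c$)
$\frac{D{\left(-50 \right)} + 46426}{19 \cdot 47 + F{\left(-100,159 \right)}} = \frac{131 + 46426}{19 \cdot 47 - 644} = \frac{46557}{893 - 644} = \frac{46557}{249} = 46557 \cdot \frac{1}{249} = \frac{15519}{83}$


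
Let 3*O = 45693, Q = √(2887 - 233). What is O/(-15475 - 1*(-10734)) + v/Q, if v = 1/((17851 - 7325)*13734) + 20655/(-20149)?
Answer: -15231/4741 - 2985971134871*√2654/7730628867481464 ≈ -3.2325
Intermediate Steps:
Q = √2654 ≈ 51.517
v = -2985971134871/2912821728516 (v = (1/13734)/10526 + 20655*(-1/20149) = (1/10526)*(1/13734) - 20655/20149 = 1/144564084 - 20655/20149 = -2985971134871/2912821728516 ≈ -1.0251)
O = 15231 (O = (⅓)*45693 = 15231)
O/(-15475 - 1*(-10734)) + v/Q = 15231/(-15475 - 1*(-10734)) - 2985971134871*√2654/2654/2912821728516 = 15231/(-15475 + 10734) - 2985971134871*√2654/7730628867481464 = 15231/(-4741) - 2985971134871*√2654/7730628867481464 = 15231*(-1/4741) - 2985971134871*√2654/7730628867481464 = -15231/4741 - 2985971134871*√2654/7730628867481464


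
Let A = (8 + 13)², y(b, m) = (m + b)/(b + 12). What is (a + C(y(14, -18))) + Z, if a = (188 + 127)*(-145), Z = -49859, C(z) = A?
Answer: -95093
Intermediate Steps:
y(b, m) = (b + m)/(12 + b)
A = 441 (A = 21² = 441)
C(z) = 441
a = -45675 (a = 315*(-145) = -45675)
(a + C(y(14, -18))) + Z = (-45675 + 441) - 49859 = -45234 - 49859 = -95093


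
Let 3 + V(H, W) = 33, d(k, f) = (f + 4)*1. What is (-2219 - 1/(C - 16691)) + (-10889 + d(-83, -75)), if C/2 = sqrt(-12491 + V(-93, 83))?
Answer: -3672187647484/278639325 + 2*I*sqrt(12461)/278639325 ≈ -13179.0 + 8.0124e-7*I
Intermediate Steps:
d(k, f) = 4 + f (d(k, f) = (4 + f)*1 = 4 + f)
V(H, W) = 30 (V(H, W) = -3 + 33 = 30)
C = 2*I*sqrt(12461) (C = 2*sqrt(-12491 + 30) = 2*sqrt(-12461) = 2*(I*sqrt(12461)) = 2*I*sqrt(12461) ≈ 223.26*I)
(-2219 - 1/(C - 16691)) + (-10889 + d(-83, -75)) = (-2219 - 1/(2*I*sqrt(12461) - 16691)) + (-10889 + (4 - 75)) = (-2219 - 1/(-16691 + 2*I*sqrt(12461))) + (-10889 - 71) = (-2219 - 1/(-16691 + 2*I*sqrt(12461))) - 10960 = -13179 - 1/(-16691 + 2*I*sqrt(12461))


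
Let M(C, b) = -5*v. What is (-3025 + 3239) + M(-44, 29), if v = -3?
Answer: 229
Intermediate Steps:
M(C, b) = 15 (M(C, b) = -5*(-3) = 15)
(-3025 + 3239) + M(-44, 29) = (-3025 + 3239) + 15 = 214 + 15 = 229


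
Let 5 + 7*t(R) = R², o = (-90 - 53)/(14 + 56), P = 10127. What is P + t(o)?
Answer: 347352049/34300 ≈ 10127.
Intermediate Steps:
o = -143/70 ≈ -2.0429
t(R) = -5/7 + R²/7
P + t(o) = 10127 + (-5/7 + (-143/70)²/7) = 10127 + (-5/7 + (⅐)*(20449/4900)) = 10127 + (-5/7 + 20449/34300) = 10127 - 4051/34300 = 347352049/34300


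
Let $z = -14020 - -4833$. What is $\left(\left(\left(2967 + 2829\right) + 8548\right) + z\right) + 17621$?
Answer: $22778$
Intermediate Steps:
$z = -9187$ ($z = -14020 + 4833 = -9187$)
$\left(\left(\left(2967 + 2829\right) + 8548\right) + z\right) + 17621 = \left(\left(\left(2967 + 2829\right) + 8548\right) - 9187\right) + 17621 = \left(\left(5796 + 8548\right) - 9187\right) + 17621 = \left(14344 - 9187\right) + 17621 = 5157 + 17621 = 22778$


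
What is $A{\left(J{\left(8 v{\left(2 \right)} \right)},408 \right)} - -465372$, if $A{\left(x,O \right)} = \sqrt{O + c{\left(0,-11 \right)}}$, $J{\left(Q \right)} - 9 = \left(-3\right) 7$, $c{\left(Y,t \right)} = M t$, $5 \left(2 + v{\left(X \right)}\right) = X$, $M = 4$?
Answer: $465372 + 2 \sqrt{91} \approx 4.6539 \cdot 10^{5}$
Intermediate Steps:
$v{\left(X \right)} = -2 + \frac{X}{5}$
$c{\left(Y,t \right)} = 4 t$
$J{\left(Q \right)} = -12$ ($J{\left(Q \right)} = 9 - 21 = -12$)
$A{\left(x,O \right)} = \sqrt{-44 + O}$ ($A{\left(x,O \right)} = \sqrt{O + 4 \left(-11\right)} = \sqrt{O - 44} = \sqrt{-44 + O}$)
$A{\left(J{\left(8 v{\left(2 \right)} \right)},408 \right)} - -465372 = \sqrt{-44 + 408} - -465372 = \sqrt{364} + 465372 = 2 \sqrt{91} + 465372 = 465372 + 2 \sqrt{91}$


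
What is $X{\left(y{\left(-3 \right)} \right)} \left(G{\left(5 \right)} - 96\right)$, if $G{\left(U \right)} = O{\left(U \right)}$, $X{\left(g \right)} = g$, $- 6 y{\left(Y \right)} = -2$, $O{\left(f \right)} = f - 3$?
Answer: $- \frac{94}{3} \approx -31.333$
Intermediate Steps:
$O{\left(f \right)} = -3 + f$
$y{\left(Y \right)} = \frac{1}{3}$ ($y{\left(Y \right)} = \left(- \frac{1}{6}\right) \left(-2\right) = \frac{1}{3}$)
$G{\left(U \right)} = -3 + U$
$X{\left(y{\left(-3 \right)} \right)} \left(G{\left(5 \right)} - 96\right) = \frac{\left(-3 + 5\right) - 96}{3} = \frac{2 - 96}{3} = \frac{1}{3} \left(-94\right) = - \frac{94}{3}$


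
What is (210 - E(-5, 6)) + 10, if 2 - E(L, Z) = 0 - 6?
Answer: 212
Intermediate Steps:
E(L, Z) = 8 (E(L, Z) = 2 - (0 - 6) = 2 - 1*(-6) = 2 + 6 = 8)
(210 - E(-5, 6)) + 10 = (210 - 1*8) + 10 = (210 - 8) + 10 = 202 + 10 = 212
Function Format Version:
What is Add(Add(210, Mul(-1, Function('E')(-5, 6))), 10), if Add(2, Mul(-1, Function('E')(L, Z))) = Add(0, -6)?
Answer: 212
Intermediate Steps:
Function('E')(L, Z) = 8 (Function('E')(L, Z) = Add(2, Mul(-1, Add(0, -6))) = Add(2, Mul(-1, -6)) = Add(2, 6) = 8)
Add(Add(210, Mul(-1, Function('E')(-5, 6))), 10) = Add(Add(210, Mul(-1, 8)), 10) = Add(Add(210, -8), 10) = Add(202, 10) = 212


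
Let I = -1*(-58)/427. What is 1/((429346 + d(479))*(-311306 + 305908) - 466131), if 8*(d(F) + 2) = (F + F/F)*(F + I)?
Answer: -427/1056076706441 ≈ -4.0433e-10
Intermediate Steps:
I = 58/427 (I = 58*(1/427) = 58/427 ≈ 0.13583)
d(F) = -2 + (1 + F)*(58/427 + F)/8 (d(F) = -2 + ((F + F/F)*(F + 58/427))/8 = -2 + ((F + 1)*(58/427 + F))/8 = -2 + ((1 + F)*(58/427 + F))/8 = -2 + (1 + F)*(58/427 + F)/8)
1/((429346 + d(479))*(-311306 + 305908) - 466131) = 1/((429346 + (-3387/1708 + (⅛)*479² + (485/3416)*479))*(-311306 + 305908) - 466131) = 1/((429346 + (-3387/1708 + (⅛)*229441 + 232315/3416))*(-5398) - 466131) = 1/((429346 + (-3387/1708 + 229441/8 + 232315/3416))*(-5398) - 466131) = 1/((429346 + 12274606/427)*(-5398) - 466131) = 1/((195605348/427)*(-5398) - 466131) = 1/(-1055877668504/427 - 466131) = 1/(-1056076706441/427) = -427/1056076706441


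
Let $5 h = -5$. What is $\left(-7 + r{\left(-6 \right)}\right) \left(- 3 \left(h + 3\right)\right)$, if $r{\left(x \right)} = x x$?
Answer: $-174$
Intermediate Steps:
$h = -1$ ($h = \frac{1}{5} \left(-5\right) = -1$)
$r{\left(x \right)} = x^{2}$
$\left(-7 + r{\left(-6 \right)}\right) \left(- 3 \left(h + 3\right)\right) = \left(-7 + \left(-6\right)^{2}\right) \left(- 3 \left(-1 + 3\right)\right) = \left(-7 + 36\right) \left(\left(-3\right) 2\right) = 29 \left(-6\right) = -174$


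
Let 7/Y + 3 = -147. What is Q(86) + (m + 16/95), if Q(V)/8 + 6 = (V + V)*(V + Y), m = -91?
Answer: 168339461/1425 ≈ 1.1813e+5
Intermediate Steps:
Y = -7/150 (Y = 7/(-3 - 147) = 7/(-150) = 7*(-1/150) = -7/150 ≈ -0.046667)
Q(V) = -48 + 16*V*(-7/150 + V) (Q(V) = -48 + 8*((V + V)*(V - 7/150)) = -48 + 8*((2*V)*(-7/150 + V)) = -48 + 8*(2*V*(-7/150 + V)) = -48 + 16*V*(-7/150 + V))
Q(86) + (m + 16/95) = (-48 + 16*86² - 56/75*86) + (-91 + 16/95) = (-48 + 16*7396 - 4816/75) + (-91 + (1/95)*16) = (-48 + 118336 - 4816/75) + (-91 + 16/95) = 8866784/75 - 8629/95 = 168339461/1425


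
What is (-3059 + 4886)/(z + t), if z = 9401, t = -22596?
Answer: -9/65 ≈ -0.13846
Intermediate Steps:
(-3059 + 4886)/(z + t) = (-3059 + 4886)/(9401 - 22596) = 1827/(-13195) = 1827*(-1/13195) = -9/65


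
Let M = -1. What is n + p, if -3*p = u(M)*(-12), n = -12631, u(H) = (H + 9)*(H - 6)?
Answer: -12855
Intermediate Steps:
u(H) = (-6 + H)*(9 + H) (u(H) = (9 + H)*(-6 + H) = (-6 + H)*(9 + H))
p = -224 (p = -(-54 + (-1)² + 3*(-1))*(-12)/3 = -(-54 + 1 - 3)*(-12)/3 = -(-56)*(-12)/3 = -⅓*672 = -224)
n + p = -12631 - 224 = -12855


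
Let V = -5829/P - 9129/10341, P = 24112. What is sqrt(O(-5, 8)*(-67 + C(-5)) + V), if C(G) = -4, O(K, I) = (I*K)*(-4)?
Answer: I*sqrt(545014259836830839)/6926172 ≈ 106.59*I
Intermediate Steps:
O(K, I) = -4*I*K
V = -93465379/83114064 (V = -5829/24112 - 9129/10341 = -5829*1/24112 - 9129*1/10341 = -5829/24112 - 3043/3447 = -93465379/83114064 ≈ -1.1245)
sqrt(O(-5, 8)*(-67 + C(-5)) + V) = sqrt((-4*8*(-5))*(-67 - 4) - 93465379/83114064) = sqrt(160*(-71) - 93465379/83114064) = sqrt(-11360 - 93465379/83114064) = sqrt(-944269232419/83114064) = I*sqrt(545014259836830839)/6926172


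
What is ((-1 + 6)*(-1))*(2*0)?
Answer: 0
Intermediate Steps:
((-1 + 6)*(-1))*(2*0) = (5*(-1))*0 = -5*0 = 0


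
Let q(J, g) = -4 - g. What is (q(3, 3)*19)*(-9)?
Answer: 1197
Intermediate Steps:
(q(3, 3)*19)*(-9) = ((-4 - 1*3)*19)*(-9) = ((-4 - 3)*19)*(-9) = -7*19*(-9) = -133*(-9) = 1197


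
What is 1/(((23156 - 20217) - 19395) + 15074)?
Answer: -1/1382 ≈ -0.00072359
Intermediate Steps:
1/(((23156 - 20217) - 19395) + 15074) = 1/((2939 - 19395) + 15074) = 1/(-16456 + 15074) = 1/(-1382) = -1/1382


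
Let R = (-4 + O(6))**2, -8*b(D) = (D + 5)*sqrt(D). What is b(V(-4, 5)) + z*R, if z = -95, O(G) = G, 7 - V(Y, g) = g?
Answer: -380 - 7*sqrt(2)/8 ≈ -381.24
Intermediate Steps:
V(Y, g) = 7 - g
b(D) = -sqrt(D)*(5 + D)/8 (b(D) = -(D + 5)*sqrt(D)/8 = -(5 + D)*sqrt(D)/8 = -sqrt(D)*(5 + D)/8)
R = 4 (R = (-4 + 6)**2 = 2**2 = 4)
b(V(-4, 5)) + z*R = sqrt(7 - 1*5)*(-5 - (7 - 1*5))/8 - 95*4 = sqrt(7 - 5)*(-5 - (7 - 5))/8 - 380 = sqrt(2)*(-5 - 1*2)/8 - 380 = sqrt(2)*(-5 - 2)/8 - 380 = (1/8)*sqrt(2)*(-7) - 380 = -7*sqrt(2)/8 - 380 = -380 - 7*sqrt(2)/8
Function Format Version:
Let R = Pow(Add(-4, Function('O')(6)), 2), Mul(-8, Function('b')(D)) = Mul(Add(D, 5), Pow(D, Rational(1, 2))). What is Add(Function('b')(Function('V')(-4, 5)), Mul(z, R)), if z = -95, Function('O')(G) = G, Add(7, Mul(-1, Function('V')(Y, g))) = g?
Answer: Add(-380, Mul(Rational(-7, 8), Pow(2, Rational(1, 2)))) ≈ -381.24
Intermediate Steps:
Function('V')(Y, g) = Add(7, Mul(-1, g))
Function('b')(D) = Mul(Rational(-1, 8), Pow(D, Rational(1, 2)), Add(5, D)) (Function('b')(D) = Mul(Rational(-1, 8), Mul(Add(D, 5), Pow(D, Rational(1, 2)))) = Mul(Rational(-1, 8), Mul(Add(5, D), Pow(D, Rational(1, 2)))) = Mul(Rational(-1, 8), Mul(Pow(D, Rational(1, 2)), Add(5, D))) = Mul(Rational(-1, 8), Pow(D, Rational(1, 2)), Add(5, D)))
R = 4 (R = Pow(Add(-4, 6), 2) = Pow(2, 2) = 4)
Add(Function('b')(Function('V')(-4, 5)), Mul(z, R)) = Add(Mul(Rational(1, 8), Pow(Add(7, Mul(-1, 5)), Rational(1, 2)), Add(-5, Mul(-1, Add(7, Mul(-1, 5))))), Mul(-95, 4)) = Add(Mul(Rational(1, 8), Pow(Add(7, -5), Rational(1, 2)), Add(-5, Mul(-1, Add(7, -5)))), -380) = Add(Mul(Rational(1, 8), Pow(2, Rational(1, 2)), Add(-5, Mul(-1, 2))), -380) = Add(Mul(Rational(1, 8), Pow(2, Rational(1, 2)), Add(-5, -2)), -380) = Add(Mul(Rational(1, 8), Pow(2, Rational(1, 2)), -7), -380) = Add(Mul(Rational(-7, 8), Pow(2, Rational(1, 2))), -380) = Add(-380, Mul(Rational(-7, 8), Pow(2, Rational(1, 2))))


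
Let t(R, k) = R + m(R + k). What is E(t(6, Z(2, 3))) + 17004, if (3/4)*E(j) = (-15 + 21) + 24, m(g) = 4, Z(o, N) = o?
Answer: 17044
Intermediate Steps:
t(R, k) = 4 + R (t(R, k) = R + 4 = 4 + R)
E(j) = 40 (E(j) = 4*((-15 + 21) + 24)/3 = 4*(6 + 24)/3 = (4/3)*30 = 40)
E(t(6, Z(2, 3))) + 17004 = 40 + 17004 = 17044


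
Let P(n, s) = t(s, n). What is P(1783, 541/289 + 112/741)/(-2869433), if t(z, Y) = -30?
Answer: 30/2869433 ≈ 1.0455e-5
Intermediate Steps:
P(n, s) = -30
P(1783, 541/289 + 112/741)/(-2869433) = -30/(-2869433) = -30*(-1/2869433) = 30/2869433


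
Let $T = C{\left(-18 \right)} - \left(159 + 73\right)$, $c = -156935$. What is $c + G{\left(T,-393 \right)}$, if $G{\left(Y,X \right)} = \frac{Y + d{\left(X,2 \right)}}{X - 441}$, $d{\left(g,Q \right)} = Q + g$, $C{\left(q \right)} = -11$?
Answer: $- \frac{65441578}{417} \approx -1.5693 \cdot 10^{5}$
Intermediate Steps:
$T = -243$ ($T = -11 - \left(159 + 73\right) = -11 - 232 = -243$)
$G{\left(Y,X \right)} = \frac{2 + X + Y}{-441 + X}$ ($G{\left(Y,X \right)} = \frac{Y + \left(2 + X\right)}{X - 441} = \frac{2 + X + Y}{-441 + X}$)
$c + G{\left(T,-393 \right)} = -156935 + \frac{2 - 393 - 243}{-441 - 393} = -156935 + \frac{1}{-834} \left(-634\right) = -156935 - - \frac{317}{417} = -156935 + \frac{317}{417} = - \frac{65441578}{417}$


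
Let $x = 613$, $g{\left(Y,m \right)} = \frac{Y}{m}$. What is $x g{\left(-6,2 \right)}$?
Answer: $-1839$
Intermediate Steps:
$x g{\left(-6,2 \right)} = 613 \left(- \frac{6}{2}\right) = 613 \left(\left(-6\right) \frac{1}{2}\right) = 613 \left(-3\right) = -1839$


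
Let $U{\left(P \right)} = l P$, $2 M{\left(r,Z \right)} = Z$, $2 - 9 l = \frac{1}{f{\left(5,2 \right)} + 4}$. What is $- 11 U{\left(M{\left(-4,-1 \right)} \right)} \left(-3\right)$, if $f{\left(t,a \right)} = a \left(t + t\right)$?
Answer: $- \frac{517}{144} \approx -3.5903$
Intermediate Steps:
$f{\left(t,a \right)} = 2 a t$ ($f{\left(t,a \right)} = a 2 t = 2 a t$)
$l = \frac{47}{216}$ ($l = \frac{2}{9} - \frac{1}{9 \left(2 \cdot 2 \cdot 5 + 4\right)} = \frac{2}{9} - \frac{1}{9 \left(20 + 4\right)} = \frac{2}{9} - \frac{1}{9 \cdot 24} = \frac{2}{9} - \frac{1}{216} = \frac{47}{216} \approx 0.21759$)
$M{\left(r,Z \right)} = \frac{Z}{2}$
$U{\left(P \right)} = \frac{47 P}{216}$
$- 11 U{\left(M{\left(-4,-1 \right)} \right)} \left(-3\right) = - 11 \frac{47 \cdot \frac{1}{2} \left(-1\right)}{216} \left(-3\right) = - 11 \cdot \frac{47}{216} \left(- \frac{1}{2}\right) \left(-3\right) = \left(-11\right) \left(- \frac{47}{432}\right) \left(-3\right) = \frac{517}{432} \left(-3\right) = - \frac{517}{144}$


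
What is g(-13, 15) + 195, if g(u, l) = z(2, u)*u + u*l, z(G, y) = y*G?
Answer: 338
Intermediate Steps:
z(G, y) = G*y
g(u, l) = 2*u**2 + l*u (g(u, l) = (2*u)*u + u*l = 2*u**2 + l*u)
g(-13, 15) + 195 = -13*(15 + 2*(-13)) + 195 = -13*(15 - 26) + 195 = -13*(-11) + 195 = 143 + 195 = 338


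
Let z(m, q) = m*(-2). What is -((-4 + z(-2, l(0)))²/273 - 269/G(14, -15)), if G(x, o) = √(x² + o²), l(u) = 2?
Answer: 269*√421/421 ≈ 13.110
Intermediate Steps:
G(x, o) = √(o² + x²)
z(m, q) = -2*m
-((-4 + z(-2, l(0)))²/273 - 269/G(14, -15)) = -((-4 - 2*(-2))²/273 - 269/√((-15)² + 14²)) = -((-4 + 4)²*(1/273) - 269/√(225 + 196)) = -(0²*(1/273) - 269*√421/421) = -(0*(1/273) - 269*√421/421) = -(0 - 269*√421/421) = -(-269)*√421/421 = 269*√421/421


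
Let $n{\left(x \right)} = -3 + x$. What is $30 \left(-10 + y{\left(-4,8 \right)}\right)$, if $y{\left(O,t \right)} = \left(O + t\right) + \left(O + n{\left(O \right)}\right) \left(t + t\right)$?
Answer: $-5460$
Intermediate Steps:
$y{\left(O,t \right)} = O + t + 2 t \left(-3 + 2 O\right)$ ($y{\left(O,t \right)} = \left(O + t\right) + \left(O + \left(-3 + O\right)\right) \left(t + t\right) = \left(O + t\right) + \left(-3 + 2 O\right) 2 t = \left(O + t\right) + 2 t \left(-3 + 2 O\right) = O + t + 2 t \left(-3 + 2 O\right)$)
$30 \left(-10 + y{\left(-4,8 \right)}\right) = 30 \left(-10 - \left(44 + 128\right)\right) = 30 \left(-10 - 172\right) = 30 \left(-182\right) = -5460$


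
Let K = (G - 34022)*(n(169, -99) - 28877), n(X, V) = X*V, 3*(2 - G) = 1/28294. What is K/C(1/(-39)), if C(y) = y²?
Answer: 33386347162183548/14147 ≈ 2.3600e+12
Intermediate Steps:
G = 169763/84882 (G = 2 - ⅓/28294 = 2 - ⅓*1/28294 = 2 - 1/84882 = 169763/84882 ≈ 2.0000)
n(X, V) = V*X
K = 65850783357364/42441 (K = (169763/84882 - 34022)*(-99*169 - 28877) = -2887685641*(-16731 - 28877)/84882 = -2887685641/84882*(-45608) = 65850783357364/42441 ≈ 1.5516e+9)
K/C(1/(-39)) = 65850783357364/(42441*((1/(-39))²)) = 65850783357364/(42441*((-1/39)²)) = 65850783357364/(42441*(1/1521)) = (65850783357364/42441)*1521 = 33386347162183548/14147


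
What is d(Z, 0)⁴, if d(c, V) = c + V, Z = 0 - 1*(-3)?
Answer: 81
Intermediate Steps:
Z = 3 (Z = 0 + 3 = 3)
d(c, V) = V + c
d(Z, 0)⁴ = (0 + 3)⁴ = 3⁴ = 81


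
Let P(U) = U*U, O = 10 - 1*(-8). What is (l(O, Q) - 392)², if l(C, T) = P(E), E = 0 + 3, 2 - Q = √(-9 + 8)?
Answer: 146689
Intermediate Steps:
Q = 2 - I (Q = 2 - √(-9 + 8) = 2 - √(-1) = 2 - I ≈ 2.0 - 1.0*I)
E = 3
O = 18 (O = 10 + 8 = 18)
P(U) = U²
l(C, T) = 9 (l(C, T) = 3² = 9)
(l(O, Q) - 392)² = (9 - 392)² = (-383)² = 146689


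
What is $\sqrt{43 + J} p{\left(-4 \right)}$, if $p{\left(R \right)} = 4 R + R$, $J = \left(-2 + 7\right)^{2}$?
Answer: $- 40 \sqrt{17} \approx -164.92$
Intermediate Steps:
$J = 25$ ($J = 5^{2} = 25$)
$p{\left(R \right)} = 5 R$
$\sqrt{43 + J} p{\left(-4 \right)} = \sqrt{43 + 25} \cdot 5 \left(-4\right) = \sqrt{68} \left(-20\right) = 2 \sqrt{17} \left(-20\right) = - 40 \sqrt{17}$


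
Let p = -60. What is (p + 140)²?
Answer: 6400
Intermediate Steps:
(p + 140)² = (-60 + 140)² = 80² = 6400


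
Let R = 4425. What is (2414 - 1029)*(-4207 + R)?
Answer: 301930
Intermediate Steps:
(2414 - 1029)*(-4207 + R) = (2414 - 1029)*(-4207 + 4425) = 1385*218 = 301930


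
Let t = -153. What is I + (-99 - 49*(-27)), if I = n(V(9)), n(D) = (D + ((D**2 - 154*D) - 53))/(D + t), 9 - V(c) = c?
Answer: 187325/153 ≈ 1224.3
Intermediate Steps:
V(c) = 9 - c
n(D) = (-53 + D**2 - 153*D)/(-153 + D) (n(D) = (D + ((D**2 - 154*D) - 53))/(D - 153) = (D + (-53 + D**2 - 154*D))/(-153 + D) = (-53 + D**2 - 153*D)/(-153 + D))
I = 53/153 (I = (-53 + (9 - 1*9)**2 - 153*(9 - 1*9))/(-153 + (9 - 1*9)) = (-53 + (9 - 9)**2 - 153*(9 - 9))/(-153 + (9 - 9)) = (-53 + 0**2 - 153*0)/(-153 + 0) = (-53 + 0 + 0)/(-153) = -1/153*(-53) = 53/153 ≈ 0.34641)
I + (-99 - 49*(-27)) = 53/153 + (-99 - 49*(-27)) = 53/153 + (-99 + 1323) = 53/153 + 1224 = 187325/153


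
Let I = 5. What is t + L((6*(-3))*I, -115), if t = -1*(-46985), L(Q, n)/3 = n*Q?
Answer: 78035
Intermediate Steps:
L(Q, n) = 3*Q*n (L(Q, n) = 3*(n*Q) = 3*(Q*n) = 3*Q*n)
t = 46985
t + L((6*(-3))*I, -115) = 46985 + 3*((6*(-3))*5)*(-115) = 46985 + 3*(-18*5)*(-115) = 46985 + 3*(-90)*(-115) = 46985 + 31050 = 78035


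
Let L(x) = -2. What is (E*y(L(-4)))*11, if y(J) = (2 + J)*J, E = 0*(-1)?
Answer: 0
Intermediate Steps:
E = 0
y(J) = J*(2 + J)
(E*y(L(-4)))*11 = (0*(-2*(2 - 2)))*11 = (0*(-2*0))*11 = (0*0)*11 = 0*11 = 0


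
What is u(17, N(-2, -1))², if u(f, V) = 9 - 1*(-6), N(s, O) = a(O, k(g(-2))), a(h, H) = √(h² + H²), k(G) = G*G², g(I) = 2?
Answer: 225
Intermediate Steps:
k(G) = G³
a(h, H) = √(H² + h²)
N(s, O) = √(64 + O²) (N(s, O) = √((2³)² + O²) = √(8² + O²) = √(64 + O²))
u(f, V) = 15 (u(f, V) = 9 + 6 = 15)
u(17, N(-2, -1))² = 15² = 225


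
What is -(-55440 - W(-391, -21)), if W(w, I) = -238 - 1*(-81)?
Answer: 55283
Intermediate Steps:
W(w, I) = -157 (W(w, I) = -238 + 81 = -157)
-(-55440 - W(-391, -21)) = -(-55440 - 1*(-157)) = -(-55440 + 157) = -1*(-55283) = 55283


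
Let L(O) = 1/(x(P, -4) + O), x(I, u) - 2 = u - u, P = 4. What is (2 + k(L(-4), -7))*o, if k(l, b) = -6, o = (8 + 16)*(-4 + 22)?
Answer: -1728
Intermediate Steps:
x(I, u) = 2 (x(I, u) = 2 + (u - u) = 2 + 0 = 2)
L(O) = 1/(2 + O)
o = 432 (o = 24*18 = 432)
(2 + k(L(-4), -7))*o = (2 - 6)*432 = -4*432 = -1728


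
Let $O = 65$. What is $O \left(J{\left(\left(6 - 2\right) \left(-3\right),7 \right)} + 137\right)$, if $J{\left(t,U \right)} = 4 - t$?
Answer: $9945$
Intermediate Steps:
$O \left(J{\left(\left(6 - 2\right) \left(-3\right),7 \right)} + 137\right) = 65 \left(\left(4 - \left(6 - 2\right) \left(-3\right)\right) + 137\right) = 65 \left(\left(4 - 4 \left(-3\right)\right) + 137\right) = 65 \left(\left(4 - -12\right) + 137\right) = 65 \left(\left(4 + 12\right) + 137\right) = 65 \left(16 + 137\right) = 65 \cdot 153 = 9945$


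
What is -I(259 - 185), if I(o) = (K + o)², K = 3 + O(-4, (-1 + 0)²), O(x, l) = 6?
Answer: -6889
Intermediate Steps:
K = 9 (K = 3 + 6 = 9)
I(o) = (9 + o)²
-I(259 - 185) = -(9 + (259 - 185))² = -(9 + 74)² = -1*83² = -1*6889 = -6889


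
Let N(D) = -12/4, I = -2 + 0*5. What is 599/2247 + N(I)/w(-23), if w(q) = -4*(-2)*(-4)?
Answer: 25909/71904 ≈ 0.36033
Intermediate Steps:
I = -2 (I = -2 + 0 = -2)
w(q) = -32 (w(q) = 8*(-4) = -32)
N(D) = -3 (N(D) = -12/4 = -4*3/4 = -3)
599/2247 + N(I)/w(-23) = 599/2247 - 3/(-32) = 599*(1/2247) - 3*(-1/32) = 599/2247 + 3/32 = 25909/71904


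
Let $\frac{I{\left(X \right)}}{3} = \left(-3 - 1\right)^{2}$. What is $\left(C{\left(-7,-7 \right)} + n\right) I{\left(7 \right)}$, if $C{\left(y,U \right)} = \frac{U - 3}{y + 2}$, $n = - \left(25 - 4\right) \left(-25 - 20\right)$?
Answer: $45456$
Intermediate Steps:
$n = 945$ ($n = - 21 \left(-45\right) = \left(-1\right) \left(-945\right) = 945$)
$C{\left(y,U \right)} = \frac{-3 + U}{2 + y}$
$I{\left(X \right)} = 48$ ($I{\left(X \right)} = 3 \left(-3 - 1\right)^{2} = 3 \left(-4\right)^{2} = 3 \cdot 16 = 48$)
$\left(C{\left(-7,-7 \right)} + n\right) I{\left(7 \right)} = \left(\frac{-3 - 7}{2 - 7} + 945\right) 48 = \left(\frac{1}{-5} \left(-10\right) + 945\right) 48 = \left(\left(- \frac{1}{5}\right) \left(-10\right) + 945\right) 48 = \left(2 + 945\right) 48 = 947 \cdot 48 = 45456$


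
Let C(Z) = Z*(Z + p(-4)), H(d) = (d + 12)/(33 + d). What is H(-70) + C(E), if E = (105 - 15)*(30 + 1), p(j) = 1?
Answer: 288114988/37 ≈ 7.7869e+6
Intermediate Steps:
H(d) = (12 + d)/(33 + d)
E = 2790 (E = 90*31 = 2790)
C(Z) = Z*(1 + Z) (C(Z) = Z*(Z + 1) = Z*(1 + Z))
H(-70) + C(E) = (12 - 70)/(33 - 70) + 2790*(1 + 2790) = -58/(-37) + 2790*2791 = -1/37*(-58) + 7786890 = 58/37 + 7786890 = 288114988/37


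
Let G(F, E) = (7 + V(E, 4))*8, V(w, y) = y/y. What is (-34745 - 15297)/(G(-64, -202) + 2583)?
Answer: -50042/2647 ≈ -18.905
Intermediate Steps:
V(w, y) = 1
G(F, E) = 64 (G(F, E) = (7 + 1)*8 = 8*8 = 64)
(-34745 - 15297)/(G(-64, -202) + 2583) = (-34745 - 15297)/(64 + 2583) = -50042/2647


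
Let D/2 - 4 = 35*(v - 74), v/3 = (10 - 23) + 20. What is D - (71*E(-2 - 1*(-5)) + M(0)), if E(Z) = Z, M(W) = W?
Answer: -3915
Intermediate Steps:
v = 21 (v = 3*((10 - 23) + 20) = 3*(-13 + 20) = 3*7 = 21)
D = -3702 (D = 8 + 2*(35*(21 - 74)) = 8 + 2*(35*(-53)) = 8 + 2*(-1855) = 8 - 3710 = -3702)
D - (71*E(-2 - 1*(-5)) + M(0)) = -3702 - (71*(-2 - 1*(-5)) + 0) = -3702 - (71*(-2 + 5) + 0) = -3702 - (71*3 + 0) = -3702 - (213 + 0) = -3702 - 1*213 = -3702 - 213 = -3915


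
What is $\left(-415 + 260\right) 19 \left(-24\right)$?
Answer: $70680$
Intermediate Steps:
$\left(-415 + 260\right) 19 \left(-24\right) = \left(-155\right) \left(-456\right) = 70680$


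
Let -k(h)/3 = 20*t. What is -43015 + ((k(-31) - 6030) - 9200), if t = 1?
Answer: -58305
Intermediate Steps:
k(h) = -60
-43015 + ((k(-31) - 6030) - 9200) = -43015 + ((-60 - 6030) - 9200) = -43015 + (-6090 - 9200) = -43015 - 15290 = -58305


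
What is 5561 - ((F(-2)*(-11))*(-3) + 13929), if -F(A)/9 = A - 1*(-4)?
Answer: -7774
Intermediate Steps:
F(A) = -36 - 9*A (F(A) = -9*(A - 1*(-4)) = -9*(A + 4) = -9*(4 + A) = -36 - 9*A)
5561 - ((F(-2)*(-11))*(-3) + 13929) = 5561 - (((-36 - 9*(-2))*(-11))*(-3) + 13929) = 5561 - (((-36 + 18)*(-11))*(-3) + 13929) = 5561 - (-18*(-11)*(-3) + 13929) = 5561 - (198*(-3) + 13929) = 5561 - (-594 + 13929) = 5561 - 1*13335 = 5561 - 13335 = -7774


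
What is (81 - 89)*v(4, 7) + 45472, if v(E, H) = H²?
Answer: 45080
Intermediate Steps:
(81 - 89)*v(4, 7) + 45472 = (81 - 89)*7² + 45472 = -8*49 + 45472 = -392 + 45472 = 45080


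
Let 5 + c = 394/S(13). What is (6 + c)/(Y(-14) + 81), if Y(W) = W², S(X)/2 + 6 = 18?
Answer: 209/3324 ≈ 0.062876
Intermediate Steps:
S(X) = 24 (S(X) = -12 + 2*18 = -12 + 36 = 24)
c = 137/12 (c = -5 + 394/24 = -5 + 394*(1/24) = -5 + 197/12 = 137/12 ≈ 11.417)
(6 + c)/(Y(-14) + 81) = (6 + 137/12)/((-14)² + 81) = 209/(12*(196 + 81)) = (209/12)/277 = (209/12)*(1/277) = 209/3324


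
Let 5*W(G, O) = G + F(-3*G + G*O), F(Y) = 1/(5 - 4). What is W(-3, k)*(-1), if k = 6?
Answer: 2/5 ≈ 0.40000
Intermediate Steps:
F(Y) = 1 (F(Y) = 1/1 = 1)
W(G, O) = 1/5 + G/5 (W(G, O) = (G + 1)/5 = (1 + G)/5 = 1/5 + G/5)
W(-3, k)*(-1) = (1/5 + (1/5)*(-3))*(-1) = (1/5 - 3/5)*(-1) = -2/5*(-1) = 2/5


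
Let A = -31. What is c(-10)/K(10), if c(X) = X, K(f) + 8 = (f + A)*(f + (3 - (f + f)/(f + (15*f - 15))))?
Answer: 58/1613 ≈ 0.035958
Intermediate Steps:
K(f) = -8 + (-31 + f)*(3 + f - 2*f/(-15 + 16*f)) (K(f) = -8 + (f - 31)*(f + (3 - (f + f)/(f + (15*f - 15)))) = -8 + (-31 + f)*(f + (3 - 2*f/(f + (-15 + 15*f)))) = -8 + (-31 + f)*(f + (3 - 2*f/(-15 + 16*f))) = -8 + (-31 + f)*(3 + f - 2*f/(-15 + 16*f)))
c(-10)/K(10) = -10*(-15 + 16*10)/(1515 - 1134*10 - 465*10² + 16*10³) = -10*(-15 + 160)/(1515 - 11340 - 465*100 + 16*1000) = -10*145/(1515 - 11340 - 46500 + 16000) = -10/((1/145)*(-40325)) = -10/(-8065/29) = -10*(-29/8065) = 58/1613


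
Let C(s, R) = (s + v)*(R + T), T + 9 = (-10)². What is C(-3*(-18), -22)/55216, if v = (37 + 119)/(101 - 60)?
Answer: 81765/1131928 ≈ 0.072235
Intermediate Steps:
T = 91 (T = -9 + (-10)² = -9 + 100 = 91)
v = 156/41 ≈ 3.8049
C(s, R) = (91 + R)*(156/41 + s) (C(s, R) = (s + 156/41)*(R + 91) = (156/41 + s)*(91 + R) = (91 + R)*(156/41 + s))
C(-3*(-18), -22)/55216 = (14196/41 + 91*(-3*(-18)) + (156/41)*(-22) - (-66)*(-18))/55216 = (14196/41 + 91*54 - 3432/41 - 22*54)*(1/55216) = (14196/41 + 4914 - 3432/41 - 1188)*(1/55216) = (163530/41)*(1/55216) = 81765/1131928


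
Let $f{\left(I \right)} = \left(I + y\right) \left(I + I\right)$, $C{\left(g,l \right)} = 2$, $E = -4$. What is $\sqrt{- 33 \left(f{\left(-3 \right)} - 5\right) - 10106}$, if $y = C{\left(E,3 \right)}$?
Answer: $i \sqrt{10139} \approx 100.69 i$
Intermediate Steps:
$y = 2$
$f{\left(I \right)} = 2 I \left(2 + I\right)$ ($f{\left(I \right)} = \left(I + 2\right) \left(I + I\right) = \left(2 + I\right) 2 I = 2 I \left(2 + I\right)$)
$\sqrt{- 33 \left(f{\left(-3 \right)} - 5\right) - 10106} = \sqrt{- 33 \left(2 \left(-3\right) \left(2 - 3\right) - 5\right) - 10106} = \sqrt{- 33 \left(2 \left(-3\right) \left(-1\right) - 5\right) - 10106} = \sqrt{- 33 \left(6 - 5\right) - 10106} = \sqrt{\left(-33\right) 1 - 10106} = \sqrt{-33 - 10106} = \sqrt{-10139} = i \sqrt{10139}$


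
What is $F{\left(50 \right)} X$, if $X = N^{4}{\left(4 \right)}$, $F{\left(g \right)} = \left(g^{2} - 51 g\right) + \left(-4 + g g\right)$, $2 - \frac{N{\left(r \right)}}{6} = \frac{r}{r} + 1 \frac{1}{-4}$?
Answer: $\frac{61914375}{8} \approx 7.7393 \cdot 10^{6}$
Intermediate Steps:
$N{\left(r \right)} = \frac{15}{2}$ ($N{\left(r \right)} = 12 - 6 \left(\frac{r}{r} + 1 \frac{1}{-4}\right) = 12 - 6 \left(1 + 1 \left(- \frac{1}{4}\right)\right) = 12 - 6 \left(1 - \frac{1}{4}\right) = 12 - \frac{9}{2} = \frac{15}{2}$)
$F{\left(g \right)} = -4 - 51 g + 2 g^{2}$ ($F{\left(g \right)} = \left(g^{2} - 51 g\right) + \left(-4 + g^{2}\right) = -4 - 51 g + 2 g^{2}$)
$X = \frac{50625}{16}$ ($X = \left(\frac{15}{2}\right)^{4} = \frac{50625}{16} \approx 3164.1$)
$F{\left(50 \right)} X = \left(-4 - 2550 + 2 \cdot 50^{2}\right) \frac{50625}{16} = \left(-4 - 2550 + 2 \cdot 2500\right) \frac{50625}{16} = \left(-4 - 2550 + 5000\right) \frac{50625}{16} = 2446 \cdot \frac{50625}{16} = \frac{61914375}{8}$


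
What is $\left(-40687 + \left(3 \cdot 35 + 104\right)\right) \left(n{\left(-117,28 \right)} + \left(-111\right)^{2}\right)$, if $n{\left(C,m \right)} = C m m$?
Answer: $3214236546$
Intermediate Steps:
$n{\left(C,m \right)} = C m^{2}$
$\left(-40687 + \left(3 \cdot 35 + 104\right)\right) \left(n{\left(-117,28 \right)} + \left(-111\right)^{2}\right) = \left(-40687 + \left(3 \cdot 35 + 104\right)\right) \left(- 117 \cdot 28^{2} + \left(-111\right)^{2}\right) = \left(-40687 + \left(105 + 104\right)\right) \left(\left(-117\right) 784 + 12321\right) = \left(-40687 + 209\right) \left(-91728 + 12321\right) = \left(-40478\right) \left(-79407\right) = 3214236546$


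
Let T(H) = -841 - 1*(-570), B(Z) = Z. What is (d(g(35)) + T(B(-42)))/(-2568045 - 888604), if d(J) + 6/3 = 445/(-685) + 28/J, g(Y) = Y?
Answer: 186902/2367804565 ≈ 7.8935e-5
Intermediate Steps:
T(H) = -271 (T(H) = -841 + 570 = -271)
d(J) = -363/137 + 28/J (d(J) = -2 + (445/(-685) + 28/J) = -2 + (445*(-1/685) + 28/J) = -2 + (-89/137 + 28/J) = -363/137 + 28/J)
(d(g(35)) + T(B(-42)))/(-2568045 - 888604) = ((-363/137 + 28/35) - 271)/(-2568045 - 888604) = ((-363/137 + 28*(1/35)) - 271)/(-3456649) = ((-363/137 + 4/5) - 271)*(-1/3456649) = (-1267/685 - 271)*(-1/3456649) = -186902/685*(-1/3456649) = 186902/2367804565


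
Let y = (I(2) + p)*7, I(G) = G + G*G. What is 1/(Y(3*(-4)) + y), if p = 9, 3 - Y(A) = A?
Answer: 1/120 ≈ 0.0083333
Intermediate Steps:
Y(A) = 3 - A
I(G) = G + G**2
y = 105 (y = (2*(1 + 2) + 9)*7 = (2*3 + 9)*7 = (6 + 9)*7 = 15*7 = 105)
1/(Y(3*(-4)) + y) = 1/((3 - 3*(-4)) + 105) = 1/((3 - 1*(-12)) + 105) = 1/((3 + 12) + 105) = 1/(15 + 105) = 1/120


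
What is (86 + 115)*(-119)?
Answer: -23919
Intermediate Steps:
(86 + 115)*(-119) = 201*(-119) = -23919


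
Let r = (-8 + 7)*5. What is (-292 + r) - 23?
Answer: -320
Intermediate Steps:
r = -5 (r = -1*5 = -5)
(-292 + r) - 23 = (-292 - 5) - 23 = -297 - 23 = -320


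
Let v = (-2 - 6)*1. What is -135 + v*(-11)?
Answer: -47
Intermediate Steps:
v = -8 (v = -8*1 = -8)
-135 + v*(-11) = -135 - 8*(-11) = -135 + 88 = -47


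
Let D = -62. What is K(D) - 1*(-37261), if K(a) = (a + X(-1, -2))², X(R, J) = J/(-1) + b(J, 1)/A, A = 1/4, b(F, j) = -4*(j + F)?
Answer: 39197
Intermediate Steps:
b(F, j) = -4*F - 4*j (b(F, j) = -4*(F + j) = -4*F - 4*j)
A = ¼ ≈ 0.25000
X(R, J) = -16 - 17*J (X(R, J) = J/(-1) + (-4*J - 4*1)/(¼) = J*(-1) + (-4*J - 4)*4 = -J + (-4 - 4*J)*4 = -J + (-16 - 16*J) = -16 - 17*J)
K(a) = (18 + a)² (K(a) = (a + (-16 - 17*(-2)))² = (a + (-16 + 34))² = (a + 18)² = (18 + a)²)
K(D) - 1*(-37261) = (18 - 62)² - 1*(-37261) = (-44)² + 37261 = 1936 + 37261 = 39197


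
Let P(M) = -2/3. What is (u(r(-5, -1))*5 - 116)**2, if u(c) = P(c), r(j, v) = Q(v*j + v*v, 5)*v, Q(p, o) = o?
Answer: 128164/9 ≈ 14240.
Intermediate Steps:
r(j, v) = 5*v
P(M) = -2/3 (P(M) = -2*1/3 = -2/3)
u(c) = -2/3
(u(r(-5, -1))*5 - 116)**2 = (-2/3*5 - 116)**2 = (-10/3 - 116)**2 = (-358/3)**2 = 128164/9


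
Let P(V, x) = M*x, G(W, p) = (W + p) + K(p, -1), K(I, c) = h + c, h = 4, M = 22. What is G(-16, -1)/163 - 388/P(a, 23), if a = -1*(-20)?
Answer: -35164/41239 ≈ -0.85269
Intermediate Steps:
K(I, c) = 4 + c
G(W, p) = 3 + W + p (G(W, p) = (W + p) + (4 - 1) = (W + p) + 3 = 3 + W + p)
a = 20
P(V, x) = 22*x
G(-16, -1)/163 - 388/P(a, 23) = (3 - 16 - 1)/163 - 388/(22*23) = -14*1/163 - 388/506 = -14/163 - 388*1/506 = -14/163 - 194/253 = -35164/41239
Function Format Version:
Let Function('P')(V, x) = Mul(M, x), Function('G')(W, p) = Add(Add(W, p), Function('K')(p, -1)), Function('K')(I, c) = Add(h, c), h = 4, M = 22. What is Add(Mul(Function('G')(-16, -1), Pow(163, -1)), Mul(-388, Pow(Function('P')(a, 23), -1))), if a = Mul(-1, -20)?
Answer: Rational(-35164, 41239) ≈ -0.85269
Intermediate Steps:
Function('K')(I, c) = Add(4, c)
Function('G')(W, p) = Add(3, W, p) (Function('G')(W, p) = Add(Add(W, p), Add(4, -1)) = Add(Add(W, p), 3) = Add(3, W, p))
a = 20
Function('P')(V, x) = Mul(22, x)
Add(Mul(Function('G')(-16, -1), Pow(163, -1)), Mul(-388, Pow(Function('P')(a, 23), -1))) = Add(Mul(Add(3, -16, -1), Pow(163, -1)), Mul(-388, Pow(Mul(22, 23), -1))) = Add(Mul(-14, Rational(1, 163)), Mul(-388, Pow(506, -1))) = Add(Rational(-14, 163), Mul(-388, Rational(1, 506))) = Add(Rational(-14, 163), Rational(-194, 253)) = Rational(-35164, 41239)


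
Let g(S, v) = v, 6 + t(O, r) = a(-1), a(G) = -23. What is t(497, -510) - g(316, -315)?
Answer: 286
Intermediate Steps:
t(O, r) = -29 (t(O, r) = -6 - 23 = -29)
t(497, -510) - g(316, -315) = -29 - 1*(-315) = -29 + 315 = 286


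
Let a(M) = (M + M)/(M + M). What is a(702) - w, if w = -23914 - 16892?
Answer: 40807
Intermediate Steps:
a(M) = 1 (a(M) = (2*M)/((2*M)) = (2*M)*(1/(2*M)) = 1)
w = -40806
a(702) - w = 1 - 1*(-40806) = 1 + 40806 = 40807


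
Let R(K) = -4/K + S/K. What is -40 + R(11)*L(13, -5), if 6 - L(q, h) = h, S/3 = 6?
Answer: -26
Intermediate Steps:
S = 18 (S = 3*6 = 18)
L(q, h) = 6 - h
R(K) = 14/K (R(K) = -4/K + 18/K = 14/K)
-40 + R(11)*L(13, -5) = -40 + (14/11)*(6 - 1*(-5)) = -40 + (14*(1/11))*(6 + 5) = -40 + (14/11)*11 = -40 + 14 = -26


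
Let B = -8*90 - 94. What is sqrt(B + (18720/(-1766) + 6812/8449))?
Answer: I*sqrt(45851192983314194)/7460467 ≈ 28.702*I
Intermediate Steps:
B = -814 (B = -720 - 94 = -814)
sqrt(B + (18720/(-1766) + 6812/8449)) = sqrt(-814 + (18720/(-1766) + 6812/8449)) = sqrt(-814 + (18720*(-1/1766) + 6812*(1/8449))) = sqrt(-814 + (-9360/883 + 6812/8449)) = sqrt(-814 - 73067644/7460467) = sqrt(-6145887782/7460467) = I*sqrt(45851192983314194)/7460467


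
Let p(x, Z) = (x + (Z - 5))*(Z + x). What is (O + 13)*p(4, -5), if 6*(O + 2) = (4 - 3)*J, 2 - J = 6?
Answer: 62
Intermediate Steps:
J = -4 (J = 2 - 1*6 = 2 - 6 = -4)
O = -8/3 (O = -2 + ((4 - 3)*(-4))/6 = -2 + (1*(-4))/6 = -2 + (1/6)*(-4) = -2 - 2/3 = -8/3 ≈ -2.6667)
p(x, Z) = (Z + x)*(-5 + Z + x) (p(x, Z) = (x + (-5 + Z))*(Z + x) = (-5 + Z + x)*(Z + x) = (Z + x)*(-5 + Z + x))
(O + 13)*p(4, -5) = (-8/3 + 13)*((-5)**2 + 4**2 - 5*(-5) - 5*4 + 2*(-5)*4) = 31*(25 + 16 + 25 - 20 - 40)/3 = (31/3)*6 = 62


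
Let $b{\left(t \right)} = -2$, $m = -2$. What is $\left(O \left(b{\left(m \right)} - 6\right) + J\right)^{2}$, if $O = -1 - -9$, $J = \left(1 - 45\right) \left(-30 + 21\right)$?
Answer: $110224$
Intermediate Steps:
$J = 396$ ($J = \left(-44\right) \left(-9\right) = 396$)
$O = 8$ ($O = -1 + 9 = 8$)
$\left(O \left(b{\left(m \right)} - 6\right) + J\right)^{2} = \left(8 \left(-2 - 6\right) + 396\right)^{2} = \left(8 \left(-8\right) + 396\right)^{2} = \left(-64 + 396\right)^{2} = 332^{2} = 110224$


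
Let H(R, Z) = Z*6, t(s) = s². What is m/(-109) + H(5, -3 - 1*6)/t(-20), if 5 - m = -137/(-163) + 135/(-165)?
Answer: -7061799/39087400 ≈ -0.18067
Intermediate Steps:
H(R, Z) = 6*Z
m = 8925/1793 (m = 5 - (-137/(-163) + 135/(-165)) = 5 - (-137*(-1/163) + 135*(-1/165)) = 5 - (137/163 - 9/11) = 5 - 1*40/1793 = 5 - 40/1793 = 8925/1793 ≈ 4.9777)
m/(-109) + H(5, -3 - 1*6)/t(-20) = (8925/1793)/(-109) + (6*(-3 - 1*6))/((-20)²) = (8925/1793)*(-1/109) + (6*(-3 - 6))/400 = -8925/195437 + (6*(-9))*(1/400) = -8925/195437 - 54*1/400 = -8925/195437 - 27/200 = -7061799/39087400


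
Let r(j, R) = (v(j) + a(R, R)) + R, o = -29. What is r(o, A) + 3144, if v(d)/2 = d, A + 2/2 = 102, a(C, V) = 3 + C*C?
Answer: 13391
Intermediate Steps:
a(C, V) = 3 + C**2
A = 101 (A = -1 + 102 = 101)
v(d) = 2*d
r(j, R) = 3 + R + R**2 + 2*j (r(j, R) = (2*j + (3 + R**2)) + R = (3 + R**2 + 2*j) + R = 3 + R + R**2 + 2*j)
r(o, A) + 3144 = (3 + 101 + 101**2 + 2*(-29)) + 3144 = (3 + 101 + 10201 - 58) + 3144 = 10247 + 3144 = 13391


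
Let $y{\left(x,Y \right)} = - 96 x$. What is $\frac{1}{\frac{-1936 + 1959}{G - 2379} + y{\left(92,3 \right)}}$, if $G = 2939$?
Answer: $- \frac{560}{4945897} \approx -0.00011323$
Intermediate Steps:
$\frac{1}{\frac{-1936 + 1959}{G - 2379} + y{\left(92,3 \right)}} = \frac{1}{\frac{-1936 + 1959}{2939 - 2379} - 8832} = \frac{1}{\frac{23}{560} - 8832} = \frac{1}{- \frac{4945897}{560}} = - \frac{560}{4945897}$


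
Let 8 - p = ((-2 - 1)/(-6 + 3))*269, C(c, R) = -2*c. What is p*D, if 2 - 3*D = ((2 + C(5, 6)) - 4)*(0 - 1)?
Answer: 870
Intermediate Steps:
p = -261 (p = 8 - (-2 - 1)/(-6 + 3)*269 = 8 - (-3/(-3))*269 = 8 - (-3*(-1/3))*269 = 8 - 269 = -261)
D = -10/3 (D = 2/3 - ((2 - 2*5) - 4)*(0 - 1)/3 = 2/3 - ((2 - 10) - 4)*(-1)/3 = 2/3 - (-8 - 4)*(-1)/3 = 2/3 - (-4)*(-1) = 2/3 - 1/3*12 = 2/3 - 4 = -10/3 ≈ -3.3333)
p*D = -261*(-10/3) = 870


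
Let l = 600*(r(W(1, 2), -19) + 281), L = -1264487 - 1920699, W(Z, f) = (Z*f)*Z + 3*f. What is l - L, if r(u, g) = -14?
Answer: 3345386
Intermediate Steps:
W(Z, f) = 3*f + f*Z² (W(Z, f) = f*Z² + 3*f = 3*f + f*Z²)
L = -3185186
l = 160200 (l = 600*(-14 + 281) = 600*267 = 160200)
l - L = 160200 - 1*(-3185186) = 160200 + 3185186 = 3345386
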